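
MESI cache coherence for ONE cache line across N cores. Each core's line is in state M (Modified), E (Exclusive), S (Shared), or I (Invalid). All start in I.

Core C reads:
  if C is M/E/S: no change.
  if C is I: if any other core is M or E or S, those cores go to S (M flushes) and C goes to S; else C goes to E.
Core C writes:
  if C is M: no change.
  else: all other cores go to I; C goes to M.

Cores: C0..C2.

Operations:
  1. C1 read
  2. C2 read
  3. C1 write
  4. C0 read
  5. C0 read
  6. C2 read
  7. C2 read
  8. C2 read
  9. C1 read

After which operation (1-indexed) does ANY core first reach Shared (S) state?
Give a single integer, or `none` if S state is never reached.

Op 1: C1 read [C1 read from I: no other sharers -> C1=E (exclusive)] -> [I,E,I]
Op 2: C2 read [C2 read from I: others=['C1=E'] -> C2=S, others downsized to S] -> [I,S,S]
  -> First S state at op 2; remaining ops need not be traced.

Answer: 2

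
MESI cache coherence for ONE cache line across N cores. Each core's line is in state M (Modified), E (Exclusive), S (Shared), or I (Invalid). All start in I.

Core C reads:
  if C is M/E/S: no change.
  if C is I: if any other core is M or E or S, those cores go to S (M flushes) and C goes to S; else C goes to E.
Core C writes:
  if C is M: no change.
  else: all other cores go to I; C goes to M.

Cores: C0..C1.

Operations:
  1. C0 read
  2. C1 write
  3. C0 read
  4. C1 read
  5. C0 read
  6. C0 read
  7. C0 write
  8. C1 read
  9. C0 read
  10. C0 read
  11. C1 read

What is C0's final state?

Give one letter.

Op 1: C0 read [C0 read from I: no other sharers -> C0=E (exclusive)] -> [E,I]
Op 2: C1 write [C1 write: invalidate ['C0=E'] -> C1=M] -> [I,M]
Op 3: C0 read [C0 read from I: others=['C1=M'] -> C0=S, others downsized to S] -> [S,S]
Op 4: C1 read [C1 read: already in S, no change] -> [S,S]
Op 5: C0 read [C0 read: already in S, no change] -> [S,S]
Op 6: C0 read [C0 read: already in S, no change] -> [S,S]
Op 7: C0 write [C0 write: invalidate ['C1=S'] -> C0=M] -> [M,I]
Op 8: C1 read [C1 read from I: others=['C0=M'] -> C1=S, others downsized to S] -> [S,S]
Op 9: C0 read [C0 read: already in S, no change] -> [S,S]
Op 10: C0 read [C0 read: already in S, no change] -> [S,S]
Op 11: C1 read [C1 read: already in S, no change] -> [S,S]

Answer: S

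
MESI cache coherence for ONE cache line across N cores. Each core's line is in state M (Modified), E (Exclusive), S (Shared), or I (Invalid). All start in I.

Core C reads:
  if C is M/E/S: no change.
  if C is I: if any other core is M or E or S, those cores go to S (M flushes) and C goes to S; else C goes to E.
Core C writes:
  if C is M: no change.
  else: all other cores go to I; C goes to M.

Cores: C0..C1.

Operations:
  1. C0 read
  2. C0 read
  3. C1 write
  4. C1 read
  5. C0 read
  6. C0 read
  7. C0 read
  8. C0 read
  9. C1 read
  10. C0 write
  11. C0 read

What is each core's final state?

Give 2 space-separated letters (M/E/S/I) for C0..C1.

Answer: M I

Derivation:
Op 1: C0 read [C0 read from I: no other sharers -> C0=E (exclusive)] -> [E,I]
Op 2: C0 read [C0 read: already in E, no change] -> [E,I]
Op 3: C1 write [C1 write: invalidate ['C0=E'] -> C1=M] -> [I,M]
Op 4: C1 read [C1 read: already in M, no change] -> [I,M]
Op 5: C0 read [C0 read from I: others=['C1=M'] -> C0=S, others downsized to S] -> [S,S]
Op 6: C0 read [C0 read: already in S, no change] -> [S,S]
Op 7: C0 read [C0 read: already in S, no change] -> [S,S]
Op 8: C0 read [C0 read: already in S, no change] -> [S,S]
Op 9: C1 read [C1 read: already in S, no change] -> [S,S]
Op 10: C0 write [C0 write: invalidate ['C1=S'] -> C0=M] -> [M,I]
Op 11: C0 read [C0 read: already in M, no change] -> [M,I]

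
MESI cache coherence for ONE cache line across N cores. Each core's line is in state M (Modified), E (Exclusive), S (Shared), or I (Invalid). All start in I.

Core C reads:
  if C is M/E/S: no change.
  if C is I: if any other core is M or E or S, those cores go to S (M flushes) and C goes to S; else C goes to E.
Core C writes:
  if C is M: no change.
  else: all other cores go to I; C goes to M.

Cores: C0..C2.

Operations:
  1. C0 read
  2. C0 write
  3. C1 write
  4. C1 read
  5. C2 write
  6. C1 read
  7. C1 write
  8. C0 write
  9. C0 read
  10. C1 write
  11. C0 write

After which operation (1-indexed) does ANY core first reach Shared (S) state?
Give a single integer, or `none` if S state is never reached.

Op 1: C0 read [C0 read from I: no other sharers -> C0=E (exclusive)] -> [E,I,I]
Op 2: C0 write [C0 write: invalidate none -> C0=M] -> [M,I,I]
Op 3: C1 write [C1 write: invalidate ['C0=M'] -> C1=M] -> [I,M,I]
Op 4: C1 read [C1 read: already in M, no change] -> [I,M,I]
Op 5: C2 write [C2 write: invalidate ['C1=M'] -> C2=M] -> [I,I,M]
Op 6: C1 read [C1 read from I: others=['C2=M'] -> C1=S, others downsized to S] -> [I,S,S]
  -> First S state at op 6; remaining ops need not be traced.

Answer: 6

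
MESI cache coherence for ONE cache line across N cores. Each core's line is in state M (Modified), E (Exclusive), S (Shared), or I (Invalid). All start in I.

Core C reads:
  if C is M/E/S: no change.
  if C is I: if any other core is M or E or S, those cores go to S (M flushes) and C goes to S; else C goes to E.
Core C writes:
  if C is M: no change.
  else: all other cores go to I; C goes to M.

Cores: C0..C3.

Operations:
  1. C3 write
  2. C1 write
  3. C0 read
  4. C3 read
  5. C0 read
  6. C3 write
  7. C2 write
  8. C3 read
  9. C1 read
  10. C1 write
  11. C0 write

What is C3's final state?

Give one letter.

Answer: I

Derivation:
Op 1: C3 write [C3 write: invalidate none -> C3=M] -> [I,I,I,M]
Op 2: C1 write [C1 write: invalidate ['C3=M'] -> C1=M] -> [I,M,I,I]
Op 3: C0 read [C0 read from I: others=['C1=M'] -> C0=S, others downsized to S] -> [S,S,I,I]
Op 4: C3 read [C3 read from I: others=['C0=S', 'C1=S'] -> C3=S, others downsized to S] -> [S,S,I,S]
Op 5: C0 read [C0 read: already in S, no change] -> [S,S,I,S]
Op 6: C3 write [C3 write: invalidate ['C0=S', 'C1=S'] -> C3=M] -> [I,I,I,M]
Op 7: C2 write [C2 write: invalidate ['C3=M'] -> C2=M] -> [I,I,M,I]
Op 8: C3 read [C3 read from I: others=['C2=M'] -> C3=S, others downsized to S] -> [I,I,S,S]
Op 9: C1 read [C1 read from I: others=['C2=S', 'C3=S'] -> C1=S, others downsized to S] -> [I,S,S,S]
Op 10: C1 write [C1 write: invalidate ['C2=S', 'C3=S'] -> C1=M] -> [I,M,I,I]
Op 11: C0 write [C0 write: invalidate ['C1=M'] -> C0=M] -> [M,I,I,I]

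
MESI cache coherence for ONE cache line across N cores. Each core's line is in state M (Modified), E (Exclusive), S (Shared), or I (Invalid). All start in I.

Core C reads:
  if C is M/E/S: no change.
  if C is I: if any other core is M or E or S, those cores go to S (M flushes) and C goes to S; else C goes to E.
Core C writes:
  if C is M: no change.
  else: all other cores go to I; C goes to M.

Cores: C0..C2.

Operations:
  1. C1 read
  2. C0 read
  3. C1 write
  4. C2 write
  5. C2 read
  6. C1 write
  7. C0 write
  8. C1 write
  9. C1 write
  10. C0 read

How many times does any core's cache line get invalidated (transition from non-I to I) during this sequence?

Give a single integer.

Op 1: C1 read [C1 read from I: no other sharers -> C1=E (exclusive)] -> [I,E,I] (invalidations this op: 0; running total: 0)
Op 2: C0 read [C0 read from I: others=['C1=E'] -> C0=S, others downsized to S] -> [S,S,I] (invalidations this op: 0; running total: 0)
Op 3: C1 write [C1 write: invalidate ['C0=S'] -> C1=M] -> [I,M,I] (invalidations this op: 1; running total: 1)
Op 4: C2 write [C2 write: invalidate ['C1=M'] -> C2=M] -> [I,I,M] (invalidations this op: 1; running total: 2)
Op 5: C2 read [C2 read: already in M, no change] -> [I,I,M] (invalidations this op: 0; running total: 2)
Op 6: C1 write [C1 write: invalidate ['C2=M'] -> C1=M] -> [I,M,I] (invalidations this op: 1; running total: 3)
Op 7: C0 write [C0 write: invalidate ['C1=M'] -> C0=M] -> [M,I,I] (invalidations this op: 1; running total: 4)
Op 8: C1 write [C1 write: invalidate ['C0=M'] -> C1=M] -> [I,M,I] (invalidations this op: 1; running total: 5)
Op 9: C1 write [C1 write: already M (modified), no change] -> [I,M,I] (invalidations this op: 0; running total: 5)
Op 10: C0 read [C0 read from I: others=['C1=M'] -> C0=S, others downsized to S] -> [S,S,I] (invalidations this op: 0; running total: 5)

Answer: 5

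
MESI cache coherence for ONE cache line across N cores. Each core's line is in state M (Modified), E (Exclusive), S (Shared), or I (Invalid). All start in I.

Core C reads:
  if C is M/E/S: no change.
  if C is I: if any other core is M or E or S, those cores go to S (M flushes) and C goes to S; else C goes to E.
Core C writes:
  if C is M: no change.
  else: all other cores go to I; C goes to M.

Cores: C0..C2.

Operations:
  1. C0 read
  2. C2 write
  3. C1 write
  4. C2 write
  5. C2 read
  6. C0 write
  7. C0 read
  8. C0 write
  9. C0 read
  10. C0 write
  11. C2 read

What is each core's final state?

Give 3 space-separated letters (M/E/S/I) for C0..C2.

Op 1: C0 read [C0 read from I: no other sharers -> C0=E (exclusive)] -> [E,I,I]
Op 2: C2 write [C2 write: invalidate ['C0=E'] -> C2=M] -> [I,I,M]
Op 3: C1 write [C1 write: invalidate ['C2=M'] -> C1=M] -> [I,M,I]
Op 4: C2 write [C2 write: invalidate ['C1=M'] -> C2=M] -> [I,I,M]
Op 5: C2 read [C2 read: already in M, no change] -> [I,I,M]
Op 6: C0 write [C0 write: invalidate ['C2=M'] -> C0=M] -> [M,I,I]
Op 7: C0 read [C0 read: already in M, no change] -> [M,I,I]
Op 8: C0 write [C0 write: already M (modified), no change] -> [M,I,I]
Op 9: C0 read [C0 read: already in M, no change] -> [M,I,I]
Op 10: C0 write [C0 write: already M (modified), no change] -> [M,I,I]
Op 11: C2 read [C2 read from I: others=['C0=M'] -> C2=S, others downsized to S] -> [S,I,S]

Answer: S I S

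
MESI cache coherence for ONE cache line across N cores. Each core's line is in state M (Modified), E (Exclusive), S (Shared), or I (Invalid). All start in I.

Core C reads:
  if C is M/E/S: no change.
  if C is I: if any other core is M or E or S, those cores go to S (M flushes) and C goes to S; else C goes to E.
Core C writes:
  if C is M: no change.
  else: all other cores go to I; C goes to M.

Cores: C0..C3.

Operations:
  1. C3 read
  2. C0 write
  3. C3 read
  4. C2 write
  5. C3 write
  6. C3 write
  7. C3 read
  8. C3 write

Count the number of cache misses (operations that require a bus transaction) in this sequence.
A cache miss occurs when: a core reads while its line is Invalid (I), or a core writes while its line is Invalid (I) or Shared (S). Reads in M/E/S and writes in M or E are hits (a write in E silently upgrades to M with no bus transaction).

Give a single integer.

Answer: 5

Derivation:
Op 1: C3 read [C3 read from I: no other sharers -> C3=E (exclusive)] -> [I,I,I,E] [MISS #1: read from I]
Op 2: C0 write [C0 write: invalidate ['C3=E'] -> C0=M] -> [M,I,I,I] [MISS #2: write from I]
Op 3: C3 read [C3 read from I: others=['C0=M'] -> C3=S, others downsized to S] -> [S,I,I,S] [MISS #3: read from I]
Op 4: C2 write [C2 write: invalidate ['C0=S', 'C3=S'] -> C2=M] -> [I,I,M,I] [MISS #4: write from I]
Op 5: C3 write [C3 write: invalidate ['C2=M'] -> C3=M] -> [I,I,I,M] [MISS #5: write from I]
Op 6: C3 write [C3 write: already M (modified), no change] -> [I,I,I,M] [hit: write from M]
Op 7: C3 read [C3 read: already in M, no change] -> [I,I,I,M] [hit: read from M]
Op 8: C3 write [C3 write: already M (modified), no change] -> [I,I,I,M] [hit: write from M]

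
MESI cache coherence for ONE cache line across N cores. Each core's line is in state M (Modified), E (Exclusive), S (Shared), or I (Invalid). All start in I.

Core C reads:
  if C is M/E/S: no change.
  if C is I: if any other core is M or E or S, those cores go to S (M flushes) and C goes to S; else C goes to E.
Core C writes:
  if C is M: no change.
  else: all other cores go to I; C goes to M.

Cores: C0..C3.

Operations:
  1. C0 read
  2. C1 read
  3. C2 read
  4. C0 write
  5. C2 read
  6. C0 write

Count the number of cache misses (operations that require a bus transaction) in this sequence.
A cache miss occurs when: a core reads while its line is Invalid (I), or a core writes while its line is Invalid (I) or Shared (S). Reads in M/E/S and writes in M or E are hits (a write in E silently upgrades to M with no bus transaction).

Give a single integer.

Op 1: C0 read [C0 read from I: no other sharers -> C0=E (exclusive)] -> [E,I,I,I] [MISS #1: read from I]
Op 2: C1 read [C1 read from I: others=['C0=E'] -> C1=S, others downsized to S] -> [S,S,I,I] [MISS #2: read from I]
Op 3: C2 read [C2 read from I: others=['C0=S', 'C1=S'] -> C2=S, others downsized to S] -> [S,S,S,I] [MISS #3: read from I]
Op 4: C0 write [C0 write: invalidate ['C1=S', 'C2=S'] -> C0=M] -> [M,I,I,I] [MISS #4: write from S]
Op 5: C2 read [C2 read from I: others=['C0=M'] -> C2=S, others downsized to S] -> [S,I,S,I] [MISS #5: read from I]
Op 6: C0 write [C0 write: invalidate ['C2=S'] -> C0=M] -> [M,I,I,I] [MISS #6: write from S]

Answer: 6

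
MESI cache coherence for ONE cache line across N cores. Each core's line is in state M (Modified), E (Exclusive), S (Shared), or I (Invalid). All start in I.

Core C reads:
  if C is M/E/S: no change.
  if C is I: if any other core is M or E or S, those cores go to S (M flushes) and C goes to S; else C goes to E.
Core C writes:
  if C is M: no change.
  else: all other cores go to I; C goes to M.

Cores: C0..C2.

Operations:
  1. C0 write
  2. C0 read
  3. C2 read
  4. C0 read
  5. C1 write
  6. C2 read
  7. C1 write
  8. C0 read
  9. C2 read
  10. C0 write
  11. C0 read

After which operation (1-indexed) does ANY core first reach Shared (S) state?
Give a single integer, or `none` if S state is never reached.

Answer: 3

Derivation:
Op 1: C0 write [C0 write: invalidate none -> C0=M] -> [M,I,I]
Op 2: C0 read [C0 read: already in M, no change] -> [M,I,I]
Op 3: C2 read [C2 read from I: others=['C0=M'] -> C2=S, others downsized to S] -> [S,I,S]
  -> First S state at op 3; remaining ops need not be traced.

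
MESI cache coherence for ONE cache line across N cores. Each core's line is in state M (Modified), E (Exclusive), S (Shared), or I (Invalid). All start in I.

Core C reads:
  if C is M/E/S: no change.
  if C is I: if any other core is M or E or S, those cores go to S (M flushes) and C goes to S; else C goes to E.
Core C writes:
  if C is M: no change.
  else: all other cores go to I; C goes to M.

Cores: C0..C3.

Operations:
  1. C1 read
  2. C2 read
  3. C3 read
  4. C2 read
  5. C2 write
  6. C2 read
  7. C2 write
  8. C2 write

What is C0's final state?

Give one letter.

Answer: I

Derivation:
Op 1: C1 read [C1 read from I: no other sharers -> C1=E (exclusive)] -> [I,E,I,I]
Op 2: C2 read [C2 read from I: others=['C1=E'] -> C2=S, others downsized to S] -> [I,S,S,I]
Op 3: C3 read [C3 read from I: others=['C1=S', 'C2=S'] -> C3=S, others downsized to S] -> [I,S,S,S]
Op 4: C2 read [C2 read: already in S, no change] -> [I,S,S,S]
Op 5: C2 write [C2 write: invalidate ['C1=S', 'C3=S'] -> C2=M] -> [I,I,M,I]
Op 6: C2 read [C2 read: already in M, no change] -> [I,I,M,I]
Op 7: C2 write [C2 write: already M (modified), no change] -> [I,I,M,I]
Op 8: C2 write [C2 write: already M (modified), no change] -> [I,I,M,I]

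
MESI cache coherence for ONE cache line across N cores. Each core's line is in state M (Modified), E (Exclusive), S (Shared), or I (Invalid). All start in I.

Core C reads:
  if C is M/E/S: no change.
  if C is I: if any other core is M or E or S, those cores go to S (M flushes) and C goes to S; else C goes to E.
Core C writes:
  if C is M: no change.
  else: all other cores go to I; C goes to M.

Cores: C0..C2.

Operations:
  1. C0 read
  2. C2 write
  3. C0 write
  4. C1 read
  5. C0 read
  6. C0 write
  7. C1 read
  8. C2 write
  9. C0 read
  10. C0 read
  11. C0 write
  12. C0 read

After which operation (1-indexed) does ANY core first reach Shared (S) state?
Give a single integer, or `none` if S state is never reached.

Op 1: C0 read [C0 read from I: no other sharers -> C0=E (exclusive)] -> [E,I,I]
Op 2: C2 write [C2 write: invalidate ['C0=E'] -> C2=M] -> [I,I,M]
Op 3: C0 write [C0 write: invalidate ['C2=M'] -> C0=M] -> [M,I,I]
Op 4: C1 read [C1 read from I: others=['C0=M'] -> C1=S, others downsized to S] -> [S,S,I]
  -> First S state at op 4; remaining ops need not be traced.

Answer: 4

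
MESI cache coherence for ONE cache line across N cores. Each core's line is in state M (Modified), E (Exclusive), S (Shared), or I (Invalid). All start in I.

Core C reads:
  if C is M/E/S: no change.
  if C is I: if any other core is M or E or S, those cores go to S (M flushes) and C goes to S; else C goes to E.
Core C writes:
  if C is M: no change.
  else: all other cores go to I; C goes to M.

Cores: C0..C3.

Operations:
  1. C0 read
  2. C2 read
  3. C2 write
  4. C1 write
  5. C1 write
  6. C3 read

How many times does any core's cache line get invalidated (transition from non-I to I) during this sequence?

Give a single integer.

Op 1: C0 read [C0 read from I: no other sharers -> C0=E (exclusive)] -> [E,I,I,I] (invalidations this op: 0; running total: 0)
Op 2: C2 read [C2 read from I: others=['C0=E'] -> C2=S, others downsized to S] -> [S,I,S,I] (invalidations this op: 0; running total: 0)
Op 3: C2 write [C2 write: invalidate ['C0=S'] -> C2=M] -> [I,I,M,I] (invalidations this op: 1; running total: 1)
Op 4: C1 write [C1 write: invalidate ['C2=M'] -> C1=M] -> [I,M,I,I] (invalidations this op: 1; running total: 2)
Op 5: C1 write [C1 write: already M (modified), no change] -> [I,M,I,I] (invalidations this op: 0; running total: 2)
Op 6: C3 read [C3 read from I: others=['C1=M'] -> C3=S, others downsized to S] -> [I,S,I,S] (invalidations this op: 0; running total: 2)

Answer: 2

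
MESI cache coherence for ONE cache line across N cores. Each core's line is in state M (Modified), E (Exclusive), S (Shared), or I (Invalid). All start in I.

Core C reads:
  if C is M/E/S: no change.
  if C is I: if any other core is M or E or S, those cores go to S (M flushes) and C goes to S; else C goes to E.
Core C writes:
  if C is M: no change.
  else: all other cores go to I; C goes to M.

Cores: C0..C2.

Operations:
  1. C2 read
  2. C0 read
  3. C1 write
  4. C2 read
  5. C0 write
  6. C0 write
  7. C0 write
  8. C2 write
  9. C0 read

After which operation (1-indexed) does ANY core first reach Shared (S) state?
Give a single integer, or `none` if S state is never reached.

Op 1: C2 read [C2 read from I: no other sharers -> C2=E (exclusive)] -> [I,I,E]
Op 2: C0 read [C0 read from I: others=['C2=E'] -> C0=S, others downsized to S] -> [S,I,S]
  -> First S state at op 2; remaining ops need not be traced.

Answer: 2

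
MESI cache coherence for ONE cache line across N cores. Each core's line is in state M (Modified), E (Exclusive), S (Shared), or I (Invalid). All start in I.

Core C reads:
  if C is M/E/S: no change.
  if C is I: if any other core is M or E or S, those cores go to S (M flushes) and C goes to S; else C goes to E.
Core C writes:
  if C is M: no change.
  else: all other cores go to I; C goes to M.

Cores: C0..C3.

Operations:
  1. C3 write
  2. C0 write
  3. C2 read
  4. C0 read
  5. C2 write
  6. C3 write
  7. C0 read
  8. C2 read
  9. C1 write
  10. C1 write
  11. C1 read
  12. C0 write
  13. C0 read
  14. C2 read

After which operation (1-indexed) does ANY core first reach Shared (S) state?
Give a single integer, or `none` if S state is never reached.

Op 1: C3 write [C3 write: invalidate none -> C3=M] -> [I,I,I,M]
Op 2: C0 write [C0 write: invalidate ['C3=M'] -> C0=M] -> [M,I,I,I]
Op 3: C2 read [C2 read from I: others=['C0=M'] -> C2=S, others downsized to S] -> [S,I,S,I]
  -> First S state at op 3; remaining ops need not be traced.

Answer: 3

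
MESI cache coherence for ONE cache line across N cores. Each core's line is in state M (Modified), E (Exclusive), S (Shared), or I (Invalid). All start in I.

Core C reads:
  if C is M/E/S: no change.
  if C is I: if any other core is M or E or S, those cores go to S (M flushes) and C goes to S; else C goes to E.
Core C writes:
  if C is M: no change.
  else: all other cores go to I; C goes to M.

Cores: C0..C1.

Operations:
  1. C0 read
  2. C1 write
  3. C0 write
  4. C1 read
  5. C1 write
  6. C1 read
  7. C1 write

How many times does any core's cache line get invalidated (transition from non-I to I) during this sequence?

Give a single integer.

Op 1: C0 read [C0 read from I: no other sharers -> C0=E (exclusive)] -> [E,I] (invalidations this op: 0; running total: 0)
Op 2: C1 write [C1 write: invalidate ['C0=E'] -> C1=M] -> [I,M] (invalidations this op: 1; running total: 1)
Op 3: C0 write [C0 write: invalidate ['C1=M'] -> C0=M] -> [M,I] (invalidations this op: 1; running total: 2)
Op 4: C1 read [C1 read from I: others=['C0=M'] -> C1=S, others downsized to S] -> [S,S] (invalidations this op: 0; running total: 2)
Op 5: C1 write [C1 write: invalidate ['C0=S'] -> C1=M] -> [I,M] (invalidations this op: 1; running total: 3)
Op 6: C1 read [C1 read: already in M, no change] -> [I,M] (invalidations this op: 0; running total: 3)
Op 7: C1 write [C1 write: already M (modified), no change] -> [I,M] (invalidations this op: 0; running total: 3)

Answer: 3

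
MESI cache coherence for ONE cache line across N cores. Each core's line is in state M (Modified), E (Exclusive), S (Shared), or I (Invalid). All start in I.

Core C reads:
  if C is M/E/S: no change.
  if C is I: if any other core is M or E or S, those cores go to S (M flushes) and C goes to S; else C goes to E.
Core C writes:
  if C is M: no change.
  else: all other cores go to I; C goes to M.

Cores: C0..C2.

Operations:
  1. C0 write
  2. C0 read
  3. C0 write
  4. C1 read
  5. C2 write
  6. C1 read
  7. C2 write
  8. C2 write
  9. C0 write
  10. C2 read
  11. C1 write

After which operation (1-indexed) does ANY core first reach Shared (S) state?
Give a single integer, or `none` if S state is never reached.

Answer: 4

Derivation:
Op 1: C0 write [C0 write: invalidate none -> C0=M] -> [M,I,I]
Op 2: C0 read [C0 read: already in M, no change] -> [M,I,I]
Op 3: C0 write [C0 write: already M (modified), no change] -> [M,I,I]
Op 4: C1 read [C1 read from I: others=['C0=M'] -> C1=S, others downsized to S] -> [S,S,I]
  -> First S state at op 4; remaining ops need not be traced.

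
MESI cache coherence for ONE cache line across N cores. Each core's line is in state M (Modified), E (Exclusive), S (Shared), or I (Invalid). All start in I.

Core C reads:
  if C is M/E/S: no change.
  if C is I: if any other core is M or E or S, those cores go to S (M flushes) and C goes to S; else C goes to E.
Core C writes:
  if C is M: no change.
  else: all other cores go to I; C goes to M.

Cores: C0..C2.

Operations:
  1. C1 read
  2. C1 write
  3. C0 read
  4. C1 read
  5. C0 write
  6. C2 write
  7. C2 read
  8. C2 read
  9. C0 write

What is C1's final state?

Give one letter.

Answer: I

Derivation:
Op 1: C1 read [C1 read from I: no other sharers -> C1=E (exclusive)] -> [I,E,I]
Op 2: C1 write [C1 write: invalidate none -> C1=M] -> [I,M,I]
Op 3: C0 read [C0 read from I: others=['C1=M'] -> C0=S, others downsized to S] -> [S,S,I]
Op 4: C1 read [C1 read: already in S, no change] -> [S,S,I]
Op 5: C0 write [C0 write: invalidate ['C1=S'] -> C0=M] -> [M,I,I]
Op 6: C2 write [C2 write: invalidate ['C0=M'] -> C2=M] -> [I,I,M]
Op 7: C2 read [C2 read: already in M, no change] -> [I,I,M]
Op 8: C2 read [C2 read: already in M, no change] -> [I,I,M]
Op 9: C0 write [C0 write: invalidate ['C2=M'] -> C0=M] -> [M,I,I]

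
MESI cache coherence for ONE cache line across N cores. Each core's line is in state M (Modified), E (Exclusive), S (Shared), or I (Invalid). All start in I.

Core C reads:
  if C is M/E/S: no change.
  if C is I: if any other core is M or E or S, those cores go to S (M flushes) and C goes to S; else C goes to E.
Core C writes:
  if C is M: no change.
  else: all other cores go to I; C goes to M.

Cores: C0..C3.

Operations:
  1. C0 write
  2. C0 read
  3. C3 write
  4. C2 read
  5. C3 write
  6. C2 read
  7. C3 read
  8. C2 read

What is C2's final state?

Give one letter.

Answer: S

Derivation:
Op 1: C0 write [C0 write: invalidate none -> C0=M] -> [M,I,I,I]
Op 2: C0 read [C0 read: already in M, no change] -> [M,I,I,I]
Op 3: C3 write [C3 write: invalidate ['C0=M'] -> C3=M] -> [I,I,I,M]
Op 4: C2 read [C2 read from I: others=['C3=M'] -> C2=S, others downsized to S] -> [I,I,S,S]
Op 5: C3 write [C3 write: invalidate ['C2=S'] -> C3=M] -> [I,I,I,M]
Op 6: C2 read [C2 read from I: others=['C3=M'] -> C2=S, others downsized to S] -> [I,I,S,S]
Op 7: C3 read [C3 read: already in S, no change] -> [I,I,S,S]
Op 8: C2 read [C2 read: already in S, no change] -> [I,I,S,S]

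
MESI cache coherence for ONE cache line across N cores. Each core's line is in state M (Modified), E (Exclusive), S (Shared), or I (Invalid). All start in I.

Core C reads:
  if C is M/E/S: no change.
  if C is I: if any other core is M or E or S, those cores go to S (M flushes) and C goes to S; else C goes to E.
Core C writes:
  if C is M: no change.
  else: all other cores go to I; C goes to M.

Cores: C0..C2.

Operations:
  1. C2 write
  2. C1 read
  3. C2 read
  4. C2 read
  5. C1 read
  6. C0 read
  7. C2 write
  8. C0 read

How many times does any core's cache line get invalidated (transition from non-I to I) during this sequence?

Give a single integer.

Answer: 2

Derivation:
Op 1: C2 write [C2 write: invalidate none -> C2=M] -> [I,I,M] (invalidations this op: 0; running total: 0)
Op 2: C1 read [C1 read from I: others=['C2=M'] -> C1=S, others downsized to S] -> [I,S,S] (invalidations this op: 0; running total: 0)
Op 3: C2 read [C2 read: already in S, no change] -> [I,S,S] (invalidations this op: 0; running total: 0)
Op 4: C2 read [C2 read: already in S, no change] -> [I,S,S] (invalidations this op: 0; running total: 0)
Op 5: C1 read [C1 read: already in S, no change] -> [I,S,S] (invalidations this op: 0; running total: 0)
Op 6: C0 read [C0 read from I: others=['C1=S', 'C2=S'] -> C0=S, others downsized to S] -> [S,S,S] (invalidations this op: 0; running total: 0)
Op 7: C2 write [C2 write: invalidate ['C0=S', 'C1=S'] -> C2=M] -> [I,I,M] (invalidations this op: 2; running total: 2)
Op 8: C0 read [C0 read from I: others=['C2=M'] -> C0=S, others downsized to S] -> [S,I,S] (invalidations this op: 0; running total: 2)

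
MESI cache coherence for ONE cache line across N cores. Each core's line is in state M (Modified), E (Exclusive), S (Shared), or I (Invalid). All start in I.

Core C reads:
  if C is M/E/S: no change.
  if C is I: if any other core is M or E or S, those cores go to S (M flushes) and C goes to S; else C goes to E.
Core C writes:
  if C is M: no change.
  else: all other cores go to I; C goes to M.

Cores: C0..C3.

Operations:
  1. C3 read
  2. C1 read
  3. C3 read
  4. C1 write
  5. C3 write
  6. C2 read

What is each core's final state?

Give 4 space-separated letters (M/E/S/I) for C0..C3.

Answer: I I S S

Derivation:
Op 1: C3 read [C3 read from I: no other sharers -> C3=E (exclusive)] -> [I,I,I,E]
Op 2: C1 read [C1 read from I: others=['C3=E'] -> C1=S, others downsized to S] -> [I,S,I,S]
Op 3: C3 read [C3 read: already in S, no change] -> [I,S,I,S]
Op 4: C1 write [C1 write: invalidate ['C3=S'] -> C1=M] -> [I,M,I,I]
Op 5: C3 write [C3 write: invalidate ['C1=M'] -> C3=M] -> [I,I,I,M]
Op 6: C2 read [C2 read from I: others=['C3=M'] -> C2=S, others downsized to S] -> [I,I,S,S]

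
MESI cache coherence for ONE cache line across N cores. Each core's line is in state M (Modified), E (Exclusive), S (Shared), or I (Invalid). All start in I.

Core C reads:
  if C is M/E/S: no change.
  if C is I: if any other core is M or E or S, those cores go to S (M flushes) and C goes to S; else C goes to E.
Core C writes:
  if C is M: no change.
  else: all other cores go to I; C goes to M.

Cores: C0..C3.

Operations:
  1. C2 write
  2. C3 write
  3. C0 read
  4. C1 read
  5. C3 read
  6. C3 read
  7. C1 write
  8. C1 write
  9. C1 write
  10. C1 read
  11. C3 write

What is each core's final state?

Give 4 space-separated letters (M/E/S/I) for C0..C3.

Op 1: C2 write [C2 write: invalidate none -> C2=M] -> [I,I,M,I]
Op 2: C3 write [C3 write: invalidate ['C2=M'] -> C3=M] -> [I,I,I,M]
Op 3: C0 read [C0 read from I: others=['C3=M'] -> C0=S, others downsized to S] -> [S,I,I,S]
Op 4: C1 read [C1 read from I: others=['C0=S', 'C3=S'] -> C1=S, others downsized to S] -> [S,S,I,S]
Op 5: C3 read [C3 read: already in S, no change] -> [S,S,I,S]
Op 6: C3 read [C3 read: already in S, no change] -> [S,S,I,S]
Op 7: C1 write [C1 write: invalidate ['C0=S', 'C3=S'] -> C1=M] -> [I,M,I,I]
Op 8: C1 write [C1 write: already M (modified), no change] -> [I,M,I,I]
Op 9: C1 write [C1 write: already M (modified), no change] -> [I,M,I,I]
Op 10: C1 read [C1 read: already in M, no change] -> [I,M,I,I]
Op 11: C3 write [C3 write: invalidate ['C1=M'] -> C3=M] -> [I,I,I,M]

Answer: I I I M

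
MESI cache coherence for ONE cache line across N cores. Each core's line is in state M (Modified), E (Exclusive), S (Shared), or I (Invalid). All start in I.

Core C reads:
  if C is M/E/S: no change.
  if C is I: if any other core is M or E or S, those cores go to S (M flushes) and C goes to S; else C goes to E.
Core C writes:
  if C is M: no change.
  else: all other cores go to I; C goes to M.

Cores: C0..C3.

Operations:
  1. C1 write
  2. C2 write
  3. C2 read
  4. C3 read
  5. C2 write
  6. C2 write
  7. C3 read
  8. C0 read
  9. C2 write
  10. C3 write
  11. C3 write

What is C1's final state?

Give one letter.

Op 1: C1 write [C1 write: invalidate none -> C1=M] -> [I,M,I,I]
Op 2: C2 write [C2 write: invalidate ['C1=M'] -> C2=M] -> [I,I,M,I]
Op 3: C2 read [C2 read: already in M, no change] -> [I,I,M,I]
Op 4: C3 read [C3 read from I: others=['C2=M'] -> C3=S, others downsized to S] -> [I,I,S,S]
Op 5: C2 write [C2 write: invalidate ['C3=S'] -> C2=M] -> [I,I,M,I]
Op 6: C2 write [C2 write: already M (modified), no change] -> [I,I,M,I]
Op 7: C3 read [C3 read from I: others=['C2=M'] -> C3=S, others downsized to S] -> [I,I,S,S]
Op 8: C0 read [C0 read from I: others=['C2=S', 'C3=S'] -> C0=S, others downsized to S] -> [S,I,S,S]
Op 9: C2 write [C2 write: invalidate ['C0=S', 'C3=S'] -> C2=M] -> [I,I,M,I]
Op 10: C3 write [C3 write: invalidate ['C2=M'] -> C3=M] -> [I,I,I,M]
Op 11: C3 write [C3 write: already M (modified), no change] -> [I,I,I,M]

Answer: I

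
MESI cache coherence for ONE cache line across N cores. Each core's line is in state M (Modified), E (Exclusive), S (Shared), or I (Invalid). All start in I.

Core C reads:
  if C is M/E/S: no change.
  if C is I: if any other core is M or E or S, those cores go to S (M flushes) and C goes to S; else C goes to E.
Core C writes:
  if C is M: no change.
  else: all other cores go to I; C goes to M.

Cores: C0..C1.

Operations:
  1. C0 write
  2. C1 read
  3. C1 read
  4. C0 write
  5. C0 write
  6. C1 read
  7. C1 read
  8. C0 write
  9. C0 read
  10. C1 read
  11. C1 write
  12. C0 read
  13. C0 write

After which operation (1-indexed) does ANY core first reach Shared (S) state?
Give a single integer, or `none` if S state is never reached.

Op 1: C0 write [C0 write: invalidate none -> C0=M] -> [M,I]
Op 2: C1 read [C1 read from I: others=['C0=M'] -> C1=S, others downsized to S] -> [S,S]
  -> First S state at op 2; remaining ops need not be traced.

Answer: 2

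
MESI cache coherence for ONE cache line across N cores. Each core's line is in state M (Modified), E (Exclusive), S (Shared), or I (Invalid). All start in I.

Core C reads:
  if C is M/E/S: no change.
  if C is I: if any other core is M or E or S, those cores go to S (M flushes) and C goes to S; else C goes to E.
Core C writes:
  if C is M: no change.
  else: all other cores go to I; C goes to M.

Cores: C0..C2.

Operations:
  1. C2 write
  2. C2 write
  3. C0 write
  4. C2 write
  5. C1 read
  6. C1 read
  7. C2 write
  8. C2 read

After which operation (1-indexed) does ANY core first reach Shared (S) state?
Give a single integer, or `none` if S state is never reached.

Answer: 5

Derivation:
Op 1: C2 write [C2 write: invalidate none -> C2=M] -> [I,I,M]
Op 2: C2 write [C2 write: already M (modified), no change] -> [I,I,M]
Op 3: C0 write [C0 write: invalidate ['C2=M'] -> C0=M] -> [M,I,I]
Op 4: C2 write [C2 write: invalidate ['C0=M'] -> C2=M] -> [I,I,M]
Op 5: C1 read [C1 read from I: others=['C2=M'] -> C1=S, others downsized to S] -> [I,S,S]
  -> First S state at op 5; remaining ops need not be traced.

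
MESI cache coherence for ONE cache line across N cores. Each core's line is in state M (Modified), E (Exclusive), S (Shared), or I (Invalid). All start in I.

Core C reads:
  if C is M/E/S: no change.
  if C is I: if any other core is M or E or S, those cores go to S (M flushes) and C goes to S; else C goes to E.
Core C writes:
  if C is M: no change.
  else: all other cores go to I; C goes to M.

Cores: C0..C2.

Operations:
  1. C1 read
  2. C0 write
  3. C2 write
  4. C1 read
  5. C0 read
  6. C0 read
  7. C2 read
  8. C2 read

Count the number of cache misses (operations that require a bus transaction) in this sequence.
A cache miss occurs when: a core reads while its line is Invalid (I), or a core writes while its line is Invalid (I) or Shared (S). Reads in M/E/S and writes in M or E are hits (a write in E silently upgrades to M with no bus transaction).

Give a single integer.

Op 1: C1 read [C1 read from I: no other sharers -> C1=E (exclusive)] -> [I,E,I] [MISS #1: read from I]
Op 2: C0 write [C0 write: invalidate ['C1=E'] -> C0=M] -> [M,I,I] [MISS #2: write from I]
Op 3: C2 write [C2 write: invalidate ['C0=M'] -> C2=M] -> [I,I,M] [MISS #3: write from I]
Op 4: C1 read [C1 read from I: others=['C2=M'] -> C1=S, others downsized to S] -> [I,S,S] [MISS #4: read from I]
Op 5: C0 read [C0 read from I: others=['C1=S', 'C2=S'] -> C0=S, others downsized to S] -> [S,S,S] [MISS #5: read from I]
Op 6: C0 read [C0 read: already in S, no change] -> [S,S,S] [hit: read from S]
Op 7: C2 read [C2 read: already in S, no change] -> [S,S,S] [hit: read from S]
Op 8: C2 read [C2 read: already in S, no change] -> [S,S,S] [hit: read from S]

Answer: 5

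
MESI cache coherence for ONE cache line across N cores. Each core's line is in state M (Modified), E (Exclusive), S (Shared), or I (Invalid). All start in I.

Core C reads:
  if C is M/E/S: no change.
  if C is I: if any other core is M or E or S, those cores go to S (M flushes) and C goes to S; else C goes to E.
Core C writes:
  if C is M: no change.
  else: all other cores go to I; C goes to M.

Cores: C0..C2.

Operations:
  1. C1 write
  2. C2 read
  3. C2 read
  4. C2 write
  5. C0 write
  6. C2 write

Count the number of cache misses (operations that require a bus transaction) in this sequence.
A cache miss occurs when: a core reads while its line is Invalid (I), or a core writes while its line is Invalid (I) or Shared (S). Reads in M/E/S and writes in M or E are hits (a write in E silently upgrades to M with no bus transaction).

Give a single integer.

Op 1: C1 write [C1 write: invalidate none -> C1=M] -> [I,M,I] [MISS #1: write from I]
Op 2: C2 read [C2 read from I: others=['C1=M'] -> C2=S, others downsized to S] -> [I,S,S] [MISS #2: read from I]
Op 3: C2 read [C2 read: already in S, no change] -> [I,S,S] [hit: read from S]
Op 4: C2 write [C2 write: invalidate ['C1=S'] -> C2=M] -> [I,I,M] [MISS #3: write from S]
Op 5: C0 write [C0 write: invalidate ['C2=M'] -> C0=M] -> [M,I,I] [MISS #4: write from I]
Op 6: C2 write [C2 write: invalidate ['C0=M'] -> C2=M] -> [I,I,M] [MISS #5: write from I]

Answer: 5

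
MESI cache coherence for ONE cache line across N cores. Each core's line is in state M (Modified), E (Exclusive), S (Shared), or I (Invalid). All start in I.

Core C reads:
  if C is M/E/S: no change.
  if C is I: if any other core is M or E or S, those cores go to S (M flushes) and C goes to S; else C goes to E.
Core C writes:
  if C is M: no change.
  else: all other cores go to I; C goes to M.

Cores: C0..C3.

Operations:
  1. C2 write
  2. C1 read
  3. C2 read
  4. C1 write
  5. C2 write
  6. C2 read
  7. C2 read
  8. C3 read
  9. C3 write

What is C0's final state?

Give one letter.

Answer: I

Derivation:
Op 1: C2 write [C2 write: invalidate none -> C2=M] -> [I,I,M,I]
Op 2: C1 read [C1 read from I: others=['C2=M'] -> C1=S, others downsized to S] -> [I,S,S,I]
Op 3: C2 read [C2 read: already in S, no change] -> [I,S,S,I]
Op 4: C1 write [C1 write: invalidate ['C2=S'] -> C1=M] -> [I,M,I,I]
Op 5: C2 write [C2 write: invalidate ['C1=M'] -> C2=M] -> [I,I,M,I]
Op 6: C2 read [C2 read: already in M, no change] -> [I,I,M,I]
Op 7: C2 read [C2 read: already in M, no change] -> [I,I,M,I]
Op 8: C3 read [C3 read from I: others=['C2=M'] -> C3=S, others downsized to S] -> [I,I,S,S]
Op 9: C3 write [C3 write: invalidate ['C2=S'] -> C3=M] -> [I,I,I,M]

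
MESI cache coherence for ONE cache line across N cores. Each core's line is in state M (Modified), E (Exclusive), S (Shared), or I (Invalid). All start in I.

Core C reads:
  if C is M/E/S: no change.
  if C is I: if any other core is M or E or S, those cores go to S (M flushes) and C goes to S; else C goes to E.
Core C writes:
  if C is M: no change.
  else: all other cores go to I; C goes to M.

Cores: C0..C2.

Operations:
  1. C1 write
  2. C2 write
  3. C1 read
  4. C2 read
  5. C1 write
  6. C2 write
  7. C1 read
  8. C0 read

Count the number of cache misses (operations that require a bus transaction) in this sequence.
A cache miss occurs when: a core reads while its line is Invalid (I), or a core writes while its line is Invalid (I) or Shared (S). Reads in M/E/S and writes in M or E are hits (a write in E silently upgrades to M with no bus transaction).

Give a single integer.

Answer: 7

Derivation:
Op 1: C1 write [C1 write: invalidate none -> C1=M] -> [I,M,I] [MISS #1: write from I]
Op 2: C2 write [C2 write: invalidate ['C1=M'] -> C2=M] -> [I,I,M] [MISS #2: write from I]
Op 3: C1 read [C1 read from I: others=['C2=M'] -> C1=S, others downsized to S] -> [I,S,S] [MISS #3: read from I]
Op 4: C2 read [C2 read: already in S, no change] -> [I,S,S] [hit: read from S]
Op 5: C1 write [C1 write: invalidate ['C2=S'] -> C1=M] -> [I,M,I] [MISS #4: write from S]
Op 6: C2 write [C2 write: invalidate ['C1=M'] -> C2=M] -> [I,I,M] [MISS #5: write from I]
Op 7: C1 read [C1 read from I: others=['C2=M'] -> C1=S, others downsized to S] -> [I,S,S] [MISS #6: read from I]
Op 8: C0 read [C0 read from I: others=['C1=S', 'C2=S'] -> C0=S, others downsized to S] -> [S,S,S] [MISS #7: read from I]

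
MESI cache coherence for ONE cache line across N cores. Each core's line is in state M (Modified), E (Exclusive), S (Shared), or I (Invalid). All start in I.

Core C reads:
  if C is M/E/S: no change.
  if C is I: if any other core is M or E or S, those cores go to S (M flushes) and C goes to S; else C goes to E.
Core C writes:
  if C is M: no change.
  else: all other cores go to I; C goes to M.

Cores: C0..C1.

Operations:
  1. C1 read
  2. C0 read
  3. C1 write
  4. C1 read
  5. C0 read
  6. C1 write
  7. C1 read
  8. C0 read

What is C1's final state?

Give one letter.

Answer: S

Derivation:
Op 1: C1 read [C1 read from I: no other sharers -> C1=E (exclusive)] -> [I,E]
Op 2: C0 read [C0 read from I: others=['C1=E'] -> C0=S, others downsized to S] -> [S,S]
Op 3: C1 write [C1 write: invalidate ['C0=S'] -> C1=M] -> [I,M]
Op 4: C1 read [C1 read: already in M, no change] -> [I,M]
Op 5: C0 read [C0 read from I: others=['C1=M'] -> C0=S, others downsized to S] -> [S,S]
Op 6: C1 write [C1 write: invalidate ['C0=S'] -> C1=M] -> [I,M]
Op 7: C1 read [C1 read: already in M, no change] -> [I,M]
Op 8: C0 read [C0 read from I: others=['C1=M'] -> C0=S, others downsized to S] -> [S,S]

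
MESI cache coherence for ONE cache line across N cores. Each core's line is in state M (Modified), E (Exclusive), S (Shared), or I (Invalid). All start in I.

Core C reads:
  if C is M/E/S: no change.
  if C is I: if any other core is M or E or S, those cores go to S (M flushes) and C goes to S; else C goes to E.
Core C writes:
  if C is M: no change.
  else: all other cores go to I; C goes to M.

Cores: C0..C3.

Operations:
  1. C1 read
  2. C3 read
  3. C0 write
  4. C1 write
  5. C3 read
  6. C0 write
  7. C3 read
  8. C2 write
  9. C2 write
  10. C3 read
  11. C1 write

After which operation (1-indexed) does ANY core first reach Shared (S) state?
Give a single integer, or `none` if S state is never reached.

Op 1: C1 read [C1 read from I: no other sharers -> C1=E (exclusive)] -> [I,E,I,I]
Op 2: C3 read [C3 read from I: others=['C1=E'] -> C3=S, others downsized to S] -> [I,S,I,S]
  -> First S state at op 2; remaining ops need not be traced.

Answer: 2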